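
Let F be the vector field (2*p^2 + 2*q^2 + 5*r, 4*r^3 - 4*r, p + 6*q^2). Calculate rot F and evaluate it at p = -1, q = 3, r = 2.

(-8, 4, -12)

(∇×F)₁ = ∂F₃/∂q − ∂F₂/∂r = 12*q - 12*r^2 + 4
(∇×F)₂ = ∂F₁/∂r − ∂F₃/∂p = 4
(∇×F)₃ = ∂F₂/∂p − ∂F₁/∂q = -4*q
∇×F = (12*q - 12*r^2 + 4, 4, -4*q)
At (-1, 3, 2): (-8, 4, -12).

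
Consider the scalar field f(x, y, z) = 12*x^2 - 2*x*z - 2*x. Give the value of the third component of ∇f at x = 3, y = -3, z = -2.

-6

(∇f)_3 = ∂f/∂z = -2*x
At (3, -3, -2): -6.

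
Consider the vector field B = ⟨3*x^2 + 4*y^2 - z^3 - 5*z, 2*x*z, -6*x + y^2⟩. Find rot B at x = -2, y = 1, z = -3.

(6, -26, -14)

(∇×B)₁ = ∂B₃/∂y − ∂B₂/∂z = -2*x + 2*y
(∇×B)₂ = ∂B₁/∂z − ∂B₃/∂x = -3*z^2 + 1
(∇×B)₃ = ∂B₂/∂x − ∂B₁/∂y = -8*y + 2*z
∇×B = (-2*x + 2*y, -3*z^2 + 1, -8*y + 2*z)
At (-2, 1, -3): (6, -26, -14).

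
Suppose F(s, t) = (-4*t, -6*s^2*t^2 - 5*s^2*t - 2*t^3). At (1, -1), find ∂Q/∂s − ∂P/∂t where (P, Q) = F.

2

∂F₂/∂s = -12*s*t^2 - 10*s*t
∂F₁/∂t = -4
Scalar curl = -12*s*t^2 - 10*s*t + 4
At (1, -1): 2.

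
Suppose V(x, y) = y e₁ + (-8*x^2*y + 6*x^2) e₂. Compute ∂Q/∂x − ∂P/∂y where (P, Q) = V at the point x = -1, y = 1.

3

∂V₂/∂x = -16*x*y + 12*x
∂V₁/∂y = 1
Scalar curl = -16*x*y + 12*x - 1
At (-1, 1): 3.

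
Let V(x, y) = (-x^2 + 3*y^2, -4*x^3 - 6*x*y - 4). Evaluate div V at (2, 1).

∂V₁/∂x = -2*x
∂V₂/∂y = -6*x
∇·V = -8*x
At (2, 1): -16.

-16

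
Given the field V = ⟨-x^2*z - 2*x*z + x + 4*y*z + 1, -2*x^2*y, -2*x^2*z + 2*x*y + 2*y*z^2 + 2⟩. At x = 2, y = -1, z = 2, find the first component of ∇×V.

(∇×V)_1 = ∂V₃/∂y − ∂V₂/∂z
= 2*x + 2*z^2 − (0)
= 2*x + 2*z^2
At (2, -1, 2): 12.

12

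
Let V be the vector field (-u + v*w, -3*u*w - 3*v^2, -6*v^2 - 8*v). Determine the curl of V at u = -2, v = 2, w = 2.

(-38, 2, -8)

(∇×V)₁ = ∂V₃/∂v − ∂V₂/∂w = 3*u - 12*v - 8
(∇×V)₂ = ∂V₁/∂w − ∂V₃/∂u = v
(∇×V)₃ = ∂V₂/∂u − ∂V₁/∂v = -4*w
∇×V = (3*u - 12*v - 8, v, -4*w)
At (-2, 2, 2): (-38, 2, -8).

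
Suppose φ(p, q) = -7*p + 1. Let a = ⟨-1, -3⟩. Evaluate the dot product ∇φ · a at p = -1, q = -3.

7

∂φ/∂p = -7
∂φ/∂q = 0
∇φ at (-1, -3) = (-7, 0)
∇φ · a = (-7)(-1) + (0)(-3) = 7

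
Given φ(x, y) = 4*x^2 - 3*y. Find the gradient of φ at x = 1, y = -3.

∂φ/∂x = 8*x
∂φ/∂y = -3
∇φ = (8*x, -3)
At (1, -3): (8, -3).

(8, -3)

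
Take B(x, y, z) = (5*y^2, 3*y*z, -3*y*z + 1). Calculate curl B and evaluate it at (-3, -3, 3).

(∇×B)₁ = ∂B₃/∂y − ∂B₂/∂z = -3*y - 3*z
(∇×B)₂ = ∂B₁/∂z − ∂B₃/∂x = 0
(∇×B)₃ = ∂B₂/∂x − ∂B₁/∂y = -10*y
∇×B = (-3*y - 3*z, 0, -10*y)
At (-3, -3, 3): (0, 0, 30).

(0, 0, 30)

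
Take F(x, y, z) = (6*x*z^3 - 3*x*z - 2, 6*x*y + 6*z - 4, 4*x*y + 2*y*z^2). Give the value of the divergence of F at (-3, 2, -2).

-76

∂F₁/∂x = 6*z^3 - 3*z
∂F₂/∂y = 6*x
∂F₃/∂z = 4*y*z
∇·F = 6*x + 4*y*z + 6*z^3 - 3*z
At (-3, 2, -2): -76.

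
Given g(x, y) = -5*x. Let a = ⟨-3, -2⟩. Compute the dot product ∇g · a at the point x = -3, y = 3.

∂g/∂x = -5
∂g/∂y = 0
∇g at (-3, 3) = (-5, 0)
∇g · a = (-5)(-3) + (0)(-2) = 15

15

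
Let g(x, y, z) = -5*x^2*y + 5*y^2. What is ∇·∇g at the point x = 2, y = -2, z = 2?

30

∂²g/∂x² = -10*y
∂²g/∂y² = 10
∂²g/∂z² = 0
∇²g = -10*y + 10
At (2, -2, 2): 30.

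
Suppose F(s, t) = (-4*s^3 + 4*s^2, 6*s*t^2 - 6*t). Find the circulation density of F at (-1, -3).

∂F₂/∂s = 6*t^2
∂F₁/∂t = 0
Scalar curl = 6*t^2
At (-1, -3): 54.

54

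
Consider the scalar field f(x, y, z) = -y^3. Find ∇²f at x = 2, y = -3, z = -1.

∂²f/∂x² = 0
∂²f/∂y² = -6*y
∂²f/∂z² = 0
∇²f = -6*y
At (2, -3, -1): 18.

18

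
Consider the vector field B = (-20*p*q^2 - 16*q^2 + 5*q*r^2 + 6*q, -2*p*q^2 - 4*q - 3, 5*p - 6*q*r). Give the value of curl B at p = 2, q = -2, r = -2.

(∇×B)₁ = ∂B₃/∂q − ∂B₂/∂r = -6*r
(∇×B)₂ = ∂B₁/∂r − ∂B₃/∂p = 10*q*r - 5
(∇×B)₃ = ∂B₂/∂p − ∂B₁/∂q = 40*p*q - 2*q^2 + 32*q - 5*r^2 - 6
∇×B = (-6*r, 10*q*r - 5, 40*p*q - 2*q^2 + 32*q - 5*r^2 - 6)
At (2, -2, -2): (12, 35, -258).

(12, 35, -258)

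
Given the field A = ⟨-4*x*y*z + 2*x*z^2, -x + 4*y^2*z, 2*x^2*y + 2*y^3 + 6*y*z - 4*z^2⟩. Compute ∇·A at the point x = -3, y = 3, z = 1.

24

∂A₁/∂x = -4*y*z + 2*z^2
∂A₂/∂y = 8*y*z
∂A₃/∂z = 6*y - 8*z
∇·A = 4*y*z + 6*y + 2*z^2 - 8*z
At (-3, 3, 1): 24.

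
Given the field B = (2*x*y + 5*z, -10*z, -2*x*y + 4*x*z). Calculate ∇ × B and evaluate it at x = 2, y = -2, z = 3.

(6, -11, -4)

(∇×B)₁ = ∂B₃/∂y − ∂B₂/∂z = -2*x + 10
(∇×B)₂ = ∂B₁/∂z − ∂B₃/∂x = 2*y - 4*z + 5
(∇×B)₃ = ∂B₂/∂x − ∂B₁/∂y = -2*x
∇×B = (-2*x + 10, 2*y - 4*z + 5, -2*x)
At (2, -2, 3): (6, -11, -4).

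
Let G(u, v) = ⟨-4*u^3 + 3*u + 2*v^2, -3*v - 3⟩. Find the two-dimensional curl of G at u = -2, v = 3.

∂G₂/∂u = 0
∂G₁/∂v = 4*v
Scalar curl = -4*v
At (-2, 3): -12.

-12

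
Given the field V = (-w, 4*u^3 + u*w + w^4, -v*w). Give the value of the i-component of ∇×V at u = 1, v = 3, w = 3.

(∇×V)_1 = ∂V₃/∂v − ∂V₂/∂w
= -w − (u + 4*w^3)
= -u - 4*w^3 - w
At (1, 3, 3): -112.

-112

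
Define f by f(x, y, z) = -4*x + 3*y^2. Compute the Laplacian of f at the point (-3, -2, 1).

6

∂²f/∂x² = 0
∂²f/∂y² = 6
∂²f/∂z² = 0
∇²f = 6
At (-3, -2, 1): 6.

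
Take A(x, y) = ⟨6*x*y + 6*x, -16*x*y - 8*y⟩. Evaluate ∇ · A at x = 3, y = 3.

-32

∂A₁/∂x = 6*y + 6
∂A₂/∂y = -16*x - 8
∇·A = -16*x + 6*y - 2
At (3, 3): -32.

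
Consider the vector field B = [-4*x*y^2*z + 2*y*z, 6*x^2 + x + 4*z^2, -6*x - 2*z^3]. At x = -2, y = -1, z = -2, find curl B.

(∇×B)₁ = ∂B₃/∂y − ∂B₂/∂z = -8*z
(∇×B)₂ = ∂B₁/∂z − ∂B₃/∂x = -4*x*y^2 + 2*y + 6
(∇×B)₃ = ∂B₂/∂x − ∂B₁/∂y = 8*x*y*z + 12*x - 2*z + 1
∇×B = (-8*z, -4*x*y^2 + 2*y + 6, 8*x*y*z + 12*x - 2*z + 1)
At (-2, -1, -2): (16, 12, -51).

(16, 12, -51)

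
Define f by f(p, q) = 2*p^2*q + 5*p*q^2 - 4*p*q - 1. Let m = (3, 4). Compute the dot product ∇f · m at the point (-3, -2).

∂f/∂p = 4*p*q + 5*q^2 - 4*q
∂f/∂q = 2*p^2 + 10*p*q - 4*p
∇f at (-3, -2) = (52, 90)
∇f · m = (52)(3) + (90)(4) = 516

516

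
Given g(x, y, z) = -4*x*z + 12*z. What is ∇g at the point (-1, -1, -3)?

∂g/∂x = -4*z
∂g/∂y = 0
∂g/∂z = -4*x + 12
∇g = (-4*z, 0, -4*x + 12)
At (-1, -1, -3): (12, 0, 16).

(12, 0, 16)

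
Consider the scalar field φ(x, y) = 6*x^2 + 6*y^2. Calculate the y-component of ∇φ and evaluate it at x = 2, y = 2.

(∇φ)_2 = ∂φ/∂y = 12*y
At (2, 2): 24.

24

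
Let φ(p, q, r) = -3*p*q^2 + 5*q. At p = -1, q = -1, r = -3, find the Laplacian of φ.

6

∂²φ/∂p² = 0
∂²φ/∂q² = -6*p
∂²φ/∂r² = 0
∇²φ = -6*p
At (-1, -1, -3): 6.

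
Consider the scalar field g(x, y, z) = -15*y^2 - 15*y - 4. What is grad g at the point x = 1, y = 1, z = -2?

∂g/∂x = 0
∂g/∂y = -30*y - 15
∂g/∂z = 0
∇g = (0, -30*y - 15, 0)
At (1, 1, -2): (0, -45, 0).

(0, -45, 0)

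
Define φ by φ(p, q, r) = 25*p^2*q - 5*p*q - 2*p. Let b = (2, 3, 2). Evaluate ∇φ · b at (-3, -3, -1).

1646

∂φ/∂p = 50*p*q - 5*q - 2
∂φ/∂q = 25*p^2 - 5*p
∂φ/∂r = 0
∇φ at (-3, -3, -1) = (463, 240, 0)
∇φ · b = (463)(2) + (240)(3) + (0)(2) = 1646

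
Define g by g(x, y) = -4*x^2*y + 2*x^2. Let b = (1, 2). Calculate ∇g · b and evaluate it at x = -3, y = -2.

-132

∂g/∂x = -8*x*y + 4*x
∂g/∂y = -4*x^2
∇g at (-3, -2) = (-60, -36)
∇g · b = (-60)(1) + (-36)(2) = -132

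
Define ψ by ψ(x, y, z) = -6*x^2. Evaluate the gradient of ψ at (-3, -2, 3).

∂ψ/∂x = -12*x
∂ψ/∂y = 0
∂ψ/∂z = 0
∇ψ = (-12*x, 0, 0)
At (-3, -2, 3): (36, 0, 0).

(36, 0, 0)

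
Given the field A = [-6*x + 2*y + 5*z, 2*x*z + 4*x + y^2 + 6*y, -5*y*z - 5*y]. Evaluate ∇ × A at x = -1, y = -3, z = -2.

(∇×A)₁ = ∂A₃/∂y − ∂A₂/∂z = -2*x - 5*z - 5
(∇×A)₂ = ∂A₁/∂z − ∂A₃/∂x = 5
(∇×A)₃ = ∂A₂/∂x − ∂A₁/∂y = 2*z + 2
∇×A = (-2*x - 5*z - 5, 5, 2*z + 2)
At (-1, -3, -2): (7, 5, -2).

(7, 5, -2)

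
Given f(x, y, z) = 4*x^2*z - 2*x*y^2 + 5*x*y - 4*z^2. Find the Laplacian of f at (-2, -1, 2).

16

∂²f/∂x² = 8*z
∂²f/∂y² = -4*x
∂²f/∂z² = -8
∇²f = -4*x + 8*z - 8
At (-2, -1, 2): 16.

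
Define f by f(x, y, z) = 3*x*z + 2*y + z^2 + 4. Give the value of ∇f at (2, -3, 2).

(6, 2, 10)

∂f/∂x = 3*z
∂f/∂y = 2
∂f/∂z = 3*x + 2*z
∇f = (3*z, 2, 3*x + 2*z)
At (2, -3, 2): (6, 2, 10).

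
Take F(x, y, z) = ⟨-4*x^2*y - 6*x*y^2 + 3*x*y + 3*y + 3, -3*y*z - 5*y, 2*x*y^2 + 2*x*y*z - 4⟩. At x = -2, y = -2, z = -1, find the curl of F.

(∇×F)₁ = ∂F₃/∂y − ∂F₂/∂z = 4*x*y + 2*x*z + 3*y
(∇×F)₂ = ∂F₁/∂z − ∂F₃/∂x = -2*y^2 - 2*y*z
(∇×F)₃ = ∂F₂/∂x − ∂F₁/∂y = 4*x^2 + 12*x*y - 3*x - 3
∇×F = (4*x*y + 2*x*z + 3*y, -2*y^2 - 2*y*z, 4*x^2 + 12*x*y - 3*x - 3)
At (-2, -2, -1): (14, -12, 67).

(14, -12, 67)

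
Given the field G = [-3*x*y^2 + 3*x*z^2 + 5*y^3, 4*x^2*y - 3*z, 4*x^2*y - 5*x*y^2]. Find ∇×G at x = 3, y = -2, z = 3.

(99, 122, -144)

(∇×G)₁ = ∂G₃/∂y − ∂G₂/∂z = 4*x^2 - 10*x*y + 3
(∇×G)₂ = ∂G₁/∂z − ∂G₃/∂x = -8*x*y + 6*x*z + 5*y^2
(∇×G)₃ = ∂G₂/∂x − ∂G₁/∂y = 14*x*y - 15*y^2
∇×G = (4*x^2 - 10*x*y + 3, -8*x*y + 6*x*z + 5*y^2, 14*x*y - 15*y^2)
At (3, -2, 3): (99, 122, -144).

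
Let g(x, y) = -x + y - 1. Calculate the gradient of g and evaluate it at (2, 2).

(-1, 1)

∂g/∂x = -1
∂g/∂y = 1
∇g = (-1, 1)
At (2, 2): (-1, 1).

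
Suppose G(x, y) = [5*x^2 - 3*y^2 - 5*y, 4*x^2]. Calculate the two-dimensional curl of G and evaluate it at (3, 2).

∂G₂/∂x = 8*x
∂G₁/∂y = -6*y - 5
Scalar curl = 8*x + 6*y + 5
At (3, 2): 41.

41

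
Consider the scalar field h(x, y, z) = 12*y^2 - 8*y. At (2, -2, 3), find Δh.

24

∂²h/∂x² = 0
∂²h/∂y² = 24
∂²h/∂z² = 0
∇²h = 24
At (2, -2, 3): 24.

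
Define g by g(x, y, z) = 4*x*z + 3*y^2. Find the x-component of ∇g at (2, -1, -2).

(∇g)_1 = ∂g/∂x = 4*z
At (2, -1, -2): -8.

-8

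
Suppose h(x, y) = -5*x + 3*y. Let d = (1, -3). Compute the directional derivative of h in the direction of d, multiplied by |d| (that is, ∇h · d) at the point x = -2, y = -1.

∂h/∂x = -5
∂h/∂y = 3
∇h at (-2, -1) = (-5, 3)
∇h · d = (-5)(1) + (3)(-3) = -14

-14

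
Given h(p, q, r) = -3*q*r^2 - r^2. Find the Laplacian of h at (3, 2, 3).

∂²h/∂p² = 0
∂²h/∂q² = 0
∂²h/∂r² = -2*(3*q + 1)
∇²h = -6*q - 2
At (3, 2, 3): -14.

-14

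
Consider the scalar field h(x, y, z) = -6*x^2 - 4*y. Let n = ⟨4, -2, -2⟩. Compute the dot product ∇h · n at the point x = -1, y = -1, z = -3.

∂h/∂x = -12*x
∂h/∂y = -4
∂h/∂z = 0
∇h at (-1, -1, -3) = (12, -4, 0)
∇h · n = (12)(4) + (-4)(-2) + (0)(-2) = 56

56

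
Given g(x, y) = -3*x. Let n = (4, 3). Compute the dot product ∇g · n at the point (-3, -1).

∂g/∂x = -3
∂g/∂y = 0
∇g at (-3, -1) = (-3, 0)
∇g · n = (-3)(4) + (0)(3) = -12

-12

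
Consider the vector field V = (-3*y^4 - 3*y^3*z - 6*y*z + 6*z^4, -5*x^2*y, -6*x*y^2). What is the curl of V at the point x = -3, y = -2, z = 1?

(∇×V)₁ = ∂V₃/∂y − ∂V₂/∂z = -12*x*y
(∇×V)₂ = ∂V₁/∂z − ∂V₃/∂x = -3*y^3 + 6*y^2 - 6*y + 24*z^3
(∇×V)₃ = ∂V₂/∂x − ∂V₁/∂y = -10*x*y + 12*y^3 + 9*y^2*z + 6*z
∇×V = (-12*x*y, -3*y^3 + 6*y^2 - 6*y + 24*z^3, -10*x*y + 12*y^3 + 9*y^2*z + 6*z)
At (-3, -2, 1): (-72, 84, -114).

(-72, 84, -114)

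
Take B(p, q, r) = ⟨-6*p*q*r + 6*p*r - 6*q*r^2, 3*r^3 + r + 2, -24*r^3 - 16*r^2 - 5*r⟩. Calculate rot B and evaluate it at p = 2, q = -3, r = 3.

(∇×B)₁ = ∂B₃/∂q − ∂B₂/∂r = -9*r^2 - 1
(∇×B)₂ = ∂B₁/∂r − ∂B₃/∂p = -6*p*q + 6*p - 12*q*r
(∇×B)₃ = ∂B₂/∂p − ∂B₁/∂q = 6*p*r + 6*r^2
∇×B = (-9*r^2 - 1, -6*p*q + 6*p - 12*q*r, 6*p*r + 6*r^2)
At (2, -3, 3): (-82, 156, 90).

(-82, 156, 90)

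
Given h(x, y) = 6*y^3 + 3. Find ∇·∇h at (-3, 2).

∂²h/∂x² = 0
∂²h/∂y² = 36*y
∇²h = 36*y
At (-3, 2): 72.

72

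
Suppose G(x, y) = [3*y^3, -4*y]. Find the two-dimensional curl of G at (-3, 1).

-9

∂G₂/∂x = 0
∂G₁/∂y = 9*y^2
Scalar curl = -9*y^2
At (-3, 1): -9.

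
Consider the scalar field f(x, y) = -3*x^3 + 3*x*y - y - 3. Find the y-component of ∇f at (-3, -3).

-10

(∇f)_2 = ∂f/∂y = 3*x - 1
At (-3, -3): -10.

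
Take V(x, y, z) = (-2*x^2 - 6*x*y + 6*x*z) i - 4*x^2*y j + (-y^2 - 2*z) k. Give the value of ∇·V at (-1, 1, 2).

∂V₁/∂x = -4*x - 6*y + 6*z
∂V₂/∂y = -4*x^2
∂V₃/∂z = -2
∇·V = -4*x^2 - 4*x - 6*y + 6*z - 2
At (-1, 1, 2): 4.

4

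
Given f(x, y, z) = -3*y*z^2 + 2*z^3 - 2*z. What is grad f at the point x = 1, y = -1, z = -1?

(0, -3, -2)

∂f/∂x = 0
∂f/∂y = -3*z^2
∂f/∂z = -6*y*z + 6*z^2 - 2
∇f = (0, -3*z^2, -6*y*z + 6*z^2 - 2)
At (1, -1, -1): (0, -3, -2).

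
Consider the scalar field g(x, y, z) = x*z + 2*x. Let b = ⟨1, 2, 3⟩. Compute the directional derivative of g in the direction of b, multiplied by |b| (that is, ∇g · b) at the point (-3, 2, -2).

-9

∂g/∂x = z + 2
∂g/∂y = 0
∂g/∂z = x
∇g at (-3, 2, -2) = (0, 0, -3)
∇g · b = (0)(1) + (0)(2) + (-3)(3) = -9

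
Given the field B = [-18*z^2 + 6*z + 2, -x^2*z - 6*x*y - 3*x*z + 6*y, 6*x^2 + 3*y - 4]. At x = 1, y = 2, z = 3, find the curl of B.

(∇×B)₁ = ∂B₃/∂y − ∂B₂/∂z = x^2 + 3*x + 3
(∇×B)₂ = ∂B₁/∂z − ∂B₃/∂x = -12*x - 36*z + 6
(∇×B)₃ = ∂B₂/∂x − ∂B₁/∂y = -2*x*z - 6*y - 3*z
∇×B = (x^2 + 3*x + 3, -12*x - 36*z + 6, -2*x*z - 6*y - 3*z)
At (1, 2, 3): (7, -114, -27).

(7, -114, -27)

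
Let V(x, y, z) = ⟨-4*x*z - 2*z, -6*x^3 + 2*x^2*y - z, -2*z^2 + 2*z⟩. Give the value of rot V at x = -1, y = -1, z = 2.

(∇×V)₁ = ∂V₃/∂y − ∂V₂/∂z = 1
(∇×V)₂ = ∂V₁/∂z − ∂V₃/∂x = -4*x - 2
(∇×V)₃ = ∂V₂/∂x − ∂V₁/∂y = -18*x^2 + 4*x*y
∇×V = (1, -4*x - 2, -18*x^2 + 4*x*y)
At (-1, -1, 2): (1, 2, -14).

(1, 2, -14)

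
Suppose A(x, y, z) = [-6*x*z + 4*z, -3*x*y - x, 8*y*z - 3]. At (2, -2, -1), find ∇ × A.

(∇×A)₁ = ∂A₃/∂y − ∂A₂/∂z = 8*z
(∇×A)₂ = ∂A₁/∂z − ∂A₃/∂x = -6*x + 4
(∇×A)₃ = ∂A₂/∂x − ∂A₁/∂y = -3*y - 1
∇×A = (8*z, -6*x + 4, -3*y - 1)
At (2, -2, -1): (-8, -8, 5).

(-8, -8, 5)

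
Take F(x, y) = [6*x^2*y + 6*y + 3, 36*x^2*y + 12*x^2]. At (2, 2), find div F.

∂F₁/∂x = 12*x*y
∂F₂/∂y = 36*x^2
∇·F = 36*x^2 + 12*x*y
At (2, 2): 192.

192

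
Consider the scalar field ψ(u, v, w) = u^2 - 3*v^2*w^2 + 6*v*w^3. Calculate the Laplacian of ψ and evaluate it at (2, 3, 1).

50

∂²ψ/∂u² = 2
∂²ψ/∂v² = -6*w^2
∂²ψ/∂w² = 6*v*(-v + 6*w)
∇²ψ = -6*v^2 + 36*v*w - 6*w^2 + 2
At (2, 3, 1): 50.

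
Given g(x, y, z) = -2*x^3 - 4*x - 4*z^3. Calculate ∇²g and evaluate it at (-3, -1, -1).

60

∂²g/∂x² = -12*x
∂²g/∂y² = 0
∂²g/∂z² = -24*z
∇²g = -12*x - 24*z
At (-3, -1, -1): 60.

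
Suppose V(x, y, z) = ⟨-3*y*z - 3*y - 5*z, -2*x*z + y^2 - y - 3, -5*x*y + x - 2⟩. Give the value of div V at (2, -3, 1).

-7

∂V₁/∂x = 0
∂V₂/∂y = 2*y - 1
∂V₃/∂z = 0
∇·V = 2*y - 1
At (2, -3, 1): -7.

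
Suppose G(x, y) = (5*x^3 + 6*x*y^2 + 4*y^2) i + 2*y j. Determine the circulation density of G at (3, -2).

88

∂G₂/∂x = 0
∂G₁/∂y = 12*x*y + 8*y
Scalar curl = -12*x*y - 8*y
At (3, -2): 88.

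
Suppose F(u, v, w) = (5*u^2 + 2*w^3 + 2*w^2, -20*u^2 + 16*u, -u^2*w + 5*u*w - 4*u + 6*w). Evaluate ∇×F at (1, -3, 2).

(∇×F)₁ = ∂F₃/∂v − ∂F₂/∂w = 0
(∇×F)₂ = ∂F₁/∂w − ∂F₃/∂u = 2*u*w + 6*w^2 - w + 4
(∇×F)₃ = ∂F₂/∂u − ∂F₁/∂v = -40*u + 16
∇×F = (0, 2*u*w + 6*w^2 - w + 4, -40*u + 16)
At (1, -3, 2): (0, 30, -24).

(0, 30, -24)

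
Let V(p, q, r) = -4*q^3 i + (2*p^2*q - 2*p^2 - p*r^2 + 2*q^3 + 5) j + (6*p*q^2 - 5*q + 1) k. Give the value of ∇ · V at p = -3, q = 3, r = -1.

72

∂V₁/∂p = 0
∂V₂/∂q = 2*p^2 + 6*q^2
∂V₃/∂r = 0
∇·V = 2*p^2 + 6*q^2
At (-3, 3, -1): 72.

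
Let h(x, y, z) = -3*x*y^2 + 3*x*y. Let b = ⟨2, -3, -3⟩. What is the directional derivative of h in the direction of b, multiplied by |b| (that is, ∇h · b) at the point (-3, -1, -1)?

∂h/∂x = -3*y^2 + 3*y
∂h/∂y = -6*x*y + 3*x
∂h/∂z = 0
∇h at (-3, -1, -1) = (-6, -27, 0)
∇h · b = (-6)(2) + (-27)(-3) + (0)(-3) = 69

69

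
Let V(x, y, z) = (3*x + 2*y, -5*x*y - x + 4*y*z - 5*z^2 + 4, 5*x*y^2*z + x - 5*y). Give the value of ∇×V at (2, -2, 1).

(∇×V)₁ = ∂V₃/∂y − ∂V₂/∂z = 10*x*y*z - 4*y + 10*z - 5
(∇×V)₂ = ∂V₁/∂z − ∂V₃/∂x = -5*y^2*z - 1
(∇×V)₃ = ∂V₂/∂x − ∂V₁/∂y = -5*y - 3
∇×V = (10*x*y*z - 4*y + 10*z - 5, -5*y^2*z - 1, -5*y - 3)
At (2, -2, 1): (-27, -21, 7).

(-27, -21, 7)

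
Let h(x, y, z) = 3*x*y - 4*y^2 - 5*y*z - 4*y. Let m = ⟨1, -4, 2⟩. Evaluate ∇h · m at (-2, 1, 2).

∂h/∂x = 3*y
∂h/∂y = 3*x - 8*y - 5*z - 4
∂h/∂z = -5*y
∇h at (-2, 1, 2) = (3, -28, -5)
∇h · m = (3)(1) + (-28)(-4) + (-5)(2) = 105

105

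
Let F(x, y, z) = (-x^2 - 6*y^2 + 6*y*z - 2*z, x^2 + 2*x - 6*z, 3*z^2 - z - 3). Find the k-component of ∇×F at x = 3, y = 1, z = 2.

(∇×F)_3 = ∂F₂/∂x − ∂F₁/∂y
= 2*x + 2 − (-12*y + 6*z)
= 2*x + 12*y - 6*z + 2
At (3, 1, 2): 8.

8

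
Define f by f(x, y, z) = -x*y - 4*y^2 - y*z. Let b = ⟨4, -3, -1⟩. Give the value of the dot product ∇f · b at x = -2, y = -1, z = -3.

-36

∂f/∂x = -y
∂f/∂y = -x - 8*y - z
∂f/∂z = -y
∇f at (-2, -1, -3) = (1, 13, 1)
∇f · b = (1)(4) + (13)(-3) + (1)(-1) = -36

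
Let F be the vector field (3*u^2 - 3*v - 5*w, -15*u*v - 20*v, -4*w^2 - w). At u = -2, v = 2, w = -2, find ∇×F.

(∇×F)₁ = ∂F₃/∂v − ∂F₂/∂w = 0
(∇×F)₂ = ∂F₁/∂w − ∂F₃/∂u = -5
(∇×F)₃ = ∂F₂/∂u − ∂F₁/∂v = -15*v + 3
∇×F = (0, -5, -15*v + 3)
At (-2, 2, -2): (0, -5, -27).

(0, -5, -27)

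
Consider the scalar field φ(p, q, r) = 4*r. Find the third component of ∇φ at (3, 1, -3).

(∇φ)_3 = ∂φ/∂r = 4
At (3, 1, -3): 4.

4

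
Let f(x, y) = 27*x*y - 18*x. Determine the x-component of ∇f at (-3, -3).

(∇f)_1 = ∂f/∂x = 27*y - 18
At (-3, -3): -99.

-99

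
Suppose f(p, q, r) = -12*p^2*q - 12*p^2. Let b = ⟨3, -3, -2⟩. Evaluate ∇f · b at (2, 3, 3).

-432

∂f/∂p = -24*p*q - 24*p
∂f/∂q = -12*p^2
∂f/∂r = 0
∇f at (2, 3, 3) = (-192, -48, 0)
∇f · b = (-192)(3) + (-48)(-3) + (0)(-2) = -432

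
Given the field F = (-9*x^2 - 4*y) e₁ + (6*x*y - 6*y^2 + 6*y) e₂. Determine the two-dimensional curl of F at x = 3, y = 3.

∂F₂/∂x = 6*y
∂F₁/∂y = -4
Scalar curl = 6*y + 4
At (3, 3): 22.

22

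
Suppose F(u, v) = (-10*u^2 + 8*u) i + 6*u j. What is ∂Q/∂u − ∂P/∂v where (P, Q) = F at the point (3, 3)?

∂F₂/∂u = 6
∂F₁/∂v = 0
Scalar curl = 6
At (3, 3): 6.

6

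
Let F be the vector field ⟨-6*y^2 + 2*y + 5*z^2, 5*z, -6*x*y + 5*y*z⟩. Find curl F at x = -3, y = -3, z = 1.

(18, -8, -38)

(∇×F)₁ = ∂F₃/∂y − ∂F₂/∂z = -6*x + 5*z - 5
(∇×F)₂ = ∂F₁/∂z − ∂F₃/∂x = 6*y + 10*z
(∇×F)₃ = ∂F₂/∂x − ∂F₁/∂y = 12*y - 2
∇×F = (-6*x + 5*z - 5, 6*y + 10*z, 12*y - 2)
At (-3, -3, 1): (18, -8, -38).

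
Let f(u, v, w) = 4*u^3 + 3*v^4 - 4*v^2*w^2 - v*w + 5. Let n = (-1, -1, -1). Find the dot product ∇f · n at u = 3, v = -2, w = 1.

3

∂f/∂u = 12*u^2
∂f/∂v = 12*v^3 - 8*v*w^2 - w
∂f/∂w = -8*v^2*w - v
∇f at (3, -2, 1) = (108, -81, -30)
∇f · n = (108)(-1) + (-81)(-1) + (-30)(-1) = 3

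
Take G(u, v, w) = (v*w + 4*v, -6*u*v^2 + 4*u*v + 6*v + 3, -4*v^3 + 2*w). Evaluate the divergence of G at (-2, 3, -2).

72

∂G₁/∂u = 0
∂G₂/∂v = -12*u*v + 4*u + 6
∂G₃/∂w = 2
∇·G = -12*u*v + 4*u + 8
At (-2, 3, -2): 72.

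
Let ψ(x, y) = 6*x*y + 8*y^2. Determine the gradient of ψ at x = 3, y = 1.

(6, 34)

∂ψ/∂x = 6*y
∂ψ/∂y = 6*x + 16*y
∇ψ = (6*y, 6*x + 16*y)
At (3, 1): (6, 34).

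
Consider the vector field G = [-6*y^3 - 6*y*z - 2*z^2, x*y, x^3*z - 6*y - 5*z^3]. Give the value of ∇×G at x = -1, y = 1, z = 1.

(-6, -13, 25)

(∇×G)₁ = ∂G₃/∂y − ∂G₂/∂z = -6
(∇×G)₂ = ∂G₁/∂z − ∂G₃/∂x = -3*x^2*z - 6*y - 4*z
(∇×G)₃ = ∂G₂/∂x − ∂G₁/∂y = 18*y^2 + y + 6*z
∇×G = (-6, -3*x^2*z - 6*y - 4*z, 18*y^2 + y + 6*z)
At (-1, 1, 1): (-6, -13, 25).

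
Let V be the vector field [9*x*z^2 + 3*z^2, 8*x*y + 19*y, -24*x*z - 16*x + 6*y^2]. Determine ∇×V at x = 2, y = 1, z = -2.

(∇×V)₁ = ∂V₃/∂y − ∂V₂/∂z = 12*y
(∇×V)₂ = ∂V₁/∂z − ∂V₃/∂x = 18*x*z + 30*z + 16
(∇×V)₃ = ∂V₂/∂x − ∂V₁/∂y = 8*y
∇×V = (12*y, 18*x*z + 30*z + 16, 8*y)
At (2, 1, -2): (12, -116, 8).

(12, -116, 8)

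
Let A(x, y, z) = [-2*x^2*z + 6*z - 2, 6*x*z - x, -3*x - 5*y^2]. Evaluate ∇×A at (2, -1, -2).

(-2, 1, -13)

(∇×A)₁ = ∂A₃/∂y − ∂A₂/∂z = -6*x - 10*y
(∇×A)₂ = ∂A₁/∂z − ∂A₃/∂x = -2*x^2 + 9
(∇×A)₃ = ∂A₂/∂x − ∂A₁/∂y = 6*z - 1
∇×A = (-6*x - 10*y, -2*x^2 + 9, 6*z - 1)
At (2, -1, -2): (-2, 1, -13).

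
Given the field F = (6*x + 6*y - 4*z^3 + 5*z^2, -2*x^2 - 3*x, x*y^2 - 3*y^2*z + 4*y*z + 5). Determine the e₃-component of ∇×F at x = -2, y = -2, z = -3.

-1

(∇×F)_3 = ∂F₂/∂x − ∂F₁/∂y
= -4*x - 3 − (6)
= -4*x - 9
At (-2, -2, -3): -1.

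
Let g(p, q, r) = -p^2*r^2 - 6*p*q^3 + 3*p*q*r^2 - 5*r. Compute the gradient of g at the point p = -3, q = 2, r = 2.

∂g/∂p = -2*p*r^2 - 6*q^3 + 3*q*r^2
∂g/∂q = -18*p*q^2 + 3*p*r^2
∂g/∂r = -2*p^2*r + 6*p*q*r - 5
∇g = (-2*p*r^2 - 6*q^3 + 3*q*r^2, -18*p*q^2 + 3*p*r^2, -2*p^2*r + 6*p*q*r - 5)
At (-3, 2, 2): (0, 180, -113).

(0, 180, -113)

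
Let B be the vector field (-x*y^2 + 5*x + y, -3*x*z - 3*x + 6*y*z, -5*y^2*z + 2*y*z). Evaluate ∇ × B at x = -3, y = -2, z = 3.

(69, 0, -1)

(∇×B)₁ = ∂B₃/∂y − ∂B₂/∂z = 3*x - 10*y*z - 6*y + 2*z
(∇×B)₂ = ∂B₁/∂z − ∂B₃/∂x = 0
(∇×B)₃ = ∂B₂/∂x − ∂B₁/∂y = 2*x*y - 3*z - 4
∇×B = (3*x - 10*y*z - 6*y + 2*z, 0, 2*x*y - 3*z - 4)
At (-3, -2, 3): (69, 0, -1).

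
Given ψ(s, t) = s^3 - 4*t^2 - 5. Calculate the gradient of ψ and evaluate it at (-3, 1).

(27, -8)

∂ψ/∂s = 3*s^2
∂ψ/∂t = -8*t
∇ψ = (3*s^2, -8*t)
At (-3, 1): (27, -8).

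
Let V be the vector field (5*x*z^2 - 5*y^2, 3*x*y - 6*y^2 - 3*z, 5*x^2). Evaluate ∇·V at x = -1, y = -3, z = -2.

53

∂V₁/∂x = 5*z^2
∂V₂/∂y = 3*x - 12*y
∂V₃/∂z = 0
∇·V = 3*x - 12*y + 5*z^2
At (-1, -3, -2): 53.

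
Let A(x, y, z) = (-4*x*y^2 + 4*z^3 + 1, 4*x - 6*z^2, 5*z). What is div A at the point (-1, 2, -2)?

∂A₁/∂x = -4*y^2
∂A₂/∂y = 0
∂A₃/∂z = 5
∇·A = -4*y^2 + 5
At (-1, 2, -2): -11.

-11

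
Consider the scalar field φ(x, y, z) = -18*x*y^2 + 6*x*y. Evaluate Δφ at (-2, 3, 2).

∂²φ/∂x² = 0
∂²φ/∂y² = -36*x
∂²φ/∂z² = 0
∇²φ = -36*x
At (-2, 3, 2): 72.

72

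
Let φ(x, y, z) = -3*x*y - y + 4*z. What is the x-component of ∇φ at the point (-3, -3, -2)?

(∇φ)_1 = ∂φ/∂x = -3*y
At (-3, -3, -2): 9.

9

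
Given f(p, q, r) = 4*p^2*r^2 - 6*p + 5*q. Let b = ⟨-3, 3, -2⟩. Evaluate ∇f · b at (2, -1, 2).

-287

∂f/∂p = 8*p*r^2 - 6
∂f/∂q = 5
∂f/∂r = 8*p^2*r
∇f at (2, -1, 2) = (58, 5, 64)
∇f · b = (58)(-3) + (5)(3) + (64)(-2) = -287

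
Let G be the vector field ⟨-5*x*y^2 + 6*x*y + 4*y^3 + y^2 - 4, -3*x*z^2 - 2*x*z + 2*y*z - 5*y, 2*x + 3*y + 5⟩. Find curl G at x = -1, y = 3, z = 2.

(∇×G)₁ = ∂G₃/∂y − ∂G₂/∂z = 6*x*z + 2*x - 2*y + 3
(∇×G)₂ = ∂G₁/∂z − ∂G₃/∂x = -2
(∇×G)₃ = ∂G₂/∂x − ∂G₁/∂y = 10*x*y - 6*x - 12*y^2 - 2*y - 3*z^2 - 2*z
∇×G = (6*x*z + 2*x - 2*y + 3, -2, 10*x*y - 6*x - 12*y^2 - 2*y - 3*z^2 - 2*z)
At (-1, 3, 2): (-17, -2, -154).

(-17, -2, -154)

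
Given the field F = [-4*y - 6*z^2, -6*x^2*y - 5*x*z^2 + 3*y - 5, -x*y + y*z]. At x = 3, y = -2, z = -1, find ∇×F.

(∇×F)₁ = ∂F₃/∂y − ∂F₂/∂z = 10*x*z - x + z
(∇×F)₂ = ∂F₁/∂z − ∂F₃/∂x = y - 12*z
(∇×F)₃ = ∂F₂/∂x − ∂F₁/∂y = -12*x*y - 5*z^2 + 4
∇×F = (10*x*z - x + z, y - 12*z, -12*x*y - 5*z^2 + 4)
At (3, -2, -1): (-34, 10, 71).

(-34, 10, 71)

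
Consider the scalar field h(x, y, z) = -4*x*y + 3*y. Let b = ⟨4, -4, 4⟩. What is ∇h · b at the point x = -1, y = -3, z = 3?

20

∂h/∂x = -4*y
∂h/∂y = -4*x + 3
∂h/∂z = 0
∇h at (-1, -3, 3) = (12, 7, 0)
∇h · b = (12)(4) + (7)(-4) + (0)(4) = 20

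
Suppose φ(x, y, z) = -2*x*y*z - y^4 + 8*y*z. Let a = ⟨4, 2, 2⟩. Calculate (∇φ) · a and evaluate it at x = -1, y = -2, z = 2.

∂φ/∂x = -2*y*z
∂φ/∂y = -2*x*z - 4*y^3 + 8*z
∂φ/∂z = -2*x*y + 8*y
∇φ at (-1, -2, 2) = (8, 52, -20)
∇φ · a = (8)(4) + (52)(2) + (-20)(2) = 96

96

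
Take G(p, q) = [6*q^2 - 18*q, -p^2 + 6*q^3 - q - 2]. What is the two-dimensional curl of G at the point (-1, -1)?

32

∂G₂/∂p = -2*p
∂G₁/∂q = 12*q - 18
Scalar curl = -2*p - 12*q + 18
At (-1, -1): 32.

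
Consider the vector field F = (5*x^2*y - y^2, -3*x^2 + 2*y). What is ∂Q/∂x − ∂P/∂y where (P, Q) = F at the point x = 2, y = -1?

∂F₂/∂x = -6*x
∂F₁/∂y = 5*x^2 - 2*y
Scalar curl = -5*x^2 - 6*x + 2*y
At (2, -1): -34.

-34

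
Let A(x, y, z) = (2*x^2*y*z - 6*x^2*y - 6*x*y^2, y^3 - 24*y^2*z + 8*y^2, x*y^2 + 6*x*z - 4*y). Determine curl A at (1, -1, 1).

(18, -9, -8)

(∇×A)₁ = ∂A₃/∂y − ∂A₂/∂z = 2*x*y + 24*y^2 - 4
(∇×A)₂ = ∂A₁/∂z − ∂A₃/∂x = 2*x^2*y - y^2 - 6*z
(∇×A)₃ = ∂A₂/∂x − ∂A₁/∂y = -2*x^2*z + 6*x^2 + 12*x*y
∇×A = (2*x*y + 24*y^2 - 4, 2*x^2*y - y^2 - 6*z, -2*x^2*z + 6*x^2 + 12*x*y)
At (1, -1, 1): (18, -9, -8).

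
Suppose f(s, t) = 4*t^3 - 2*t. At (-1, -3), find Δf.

-72

∂²f/∂s² = 0
∂²f/∂t² = 24*t
∇²f = 24*t
At (-1, -3): -72.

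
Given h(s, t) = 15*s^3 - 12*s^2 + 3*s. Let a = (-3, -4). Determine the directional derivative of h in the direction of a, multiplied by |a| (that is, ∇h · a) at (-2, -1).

-693

∂h/∂s = 45*s^2 - 24*s + 3
∂h/∂t = 0
∇h at (-2, -1) = (231, 0)
∇h · a = (231)(-3) + (0)(-4) = -693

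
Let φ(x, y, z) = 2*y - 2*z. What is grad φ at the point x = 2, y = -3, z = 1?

∂φ/∂x = 0
∂φ/∂y = 2
∂φ/∂z = -2
∇φ = (0, 2, -2)
At (2, -3, 1): (0, 2, -2).

(0, 2, -2)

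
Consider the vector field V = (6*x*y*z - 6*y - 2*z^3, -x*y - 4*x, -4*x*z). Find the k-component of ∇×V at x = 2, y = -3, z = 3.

(∇×V)_3 = ∂V₂/∂x − ∂V₁/∂y
= -y - 4 − (6*x*z - 6)
= -6*x*z - y + 2
At (2, -3, 3): -31.

-31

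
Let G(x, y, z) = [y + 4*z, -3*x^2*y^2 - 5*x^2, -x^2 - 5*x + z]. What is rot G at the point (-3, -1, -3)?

(0, 3, 47)

(∇×G)₁ = ∂G₃/∂y − ∂G₂/∂z = 0
(∇×G)₂ = ∂G₁/∂z − ∂G₃/∂x = 2*x + 9
(∇×G)₃ = ∂G₂/∂x − ∂G₁/∂y = -6*x*y^2 - 10*x - 1
∇×G = (0, 2*x + 9, -6*x*y^2 - 10*x - 1)
At (-3, -1, -3): (0, 3, 47).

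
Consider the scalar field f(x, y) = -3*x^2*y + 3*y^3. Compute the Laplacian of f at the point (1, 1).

∂²f/∂x² = -6*y
∂²f/∂y² = 18*y
∇²f = 12*y
At (1, 1): 12.

12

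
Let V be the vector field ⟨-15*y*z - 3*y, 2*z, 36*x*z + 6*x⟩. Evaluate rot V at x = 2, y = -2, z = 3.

(-2, -84, 48)

(∇×V)₁ = ∂V₃/∂y − ∂V₂/∂z = -2
(∇×V)₂ = ∂V₁/∂z − ∂V₃/∂x = -15*y - 36*z - 6
(∇×V)₃ = ∂V₂/∂x − ∂V₁/∂y = 15*z + 3
∇×V = (-2, -15*y - 36*z - 6, 15*z + 3)
At (2, -2, 3): (-2, -84, 48).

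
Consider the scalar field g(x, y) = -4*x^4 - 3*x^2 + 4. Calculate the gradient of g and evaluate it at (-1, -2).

∂g/∂x = -16*x^3 - 6*x
∂g/∂y = 0
∇g = (-16*x^3 - 6*x, 0)
At (-1, -2): (22, 0).

(22, 0)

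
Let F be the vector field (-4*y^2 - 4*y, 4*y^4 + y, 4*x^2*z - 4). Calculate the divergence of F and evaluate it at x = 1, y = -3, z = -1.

-427

∂F₁/∂x = 0
∂F₂/∂y = 16*y^3 + 1
∂F₃/∂z = 4*x^2
∇·F = 4*x^2 + 16*y^3 + 1
At (1, -3, -1): -427.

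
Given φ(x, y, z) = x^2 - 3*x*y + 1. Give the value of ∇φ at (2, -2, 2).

(10, -6, 0)

∂φ/∂x = 2*x - 3*y
∂φ/∂y = -3*x
∂φ/∂z = 0
∇φ = (2*x - 3*y, -3*x, 0)
At (2, -2, 2): (10, -6, 0).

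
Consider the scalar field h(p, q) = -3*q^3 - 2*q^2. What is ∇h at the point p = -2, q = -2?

∂h/∂p = 0
∂h/∂q = -9*q^2 - 4*q
∇h = (0, -9*q^2 - 4*q)
At (-2, -2): (0, -28).

(0, -28)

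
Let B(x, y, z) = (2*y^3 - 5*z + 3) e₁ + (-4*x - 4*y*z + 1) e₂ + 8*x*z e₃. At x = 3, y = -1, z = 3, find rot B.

(∇×B)₁ = ∂B₃/∂y − ∂B₂/∂z = 4*y
(∇×B)₂ = ∂B₁/∂z − ∂B₃/∂x = -8*z - 5
(∇×B)₃ = ∂B₂/∂x − ∂B₁/∂y = -6*y^2 - 4
∇×B = (4*y, -8*z - 5, -6*y^2 - 4)
At (3, -1, 3): (-4, -29, -10).

(-4, -29, -10)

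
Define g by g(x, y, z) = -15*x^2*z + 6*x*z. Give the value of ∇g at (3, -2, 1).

(-84, 0, -117)

∂g/∂x = -30*x*z + 6*z
∂g/∂y = 0
∂g/∂z = -15*x^2 + 6*x
∇g = (-30*x*z + 6*z, 0, -15*x^2 + 6*x)
At (3, -2, 1): (-84, 0, -117).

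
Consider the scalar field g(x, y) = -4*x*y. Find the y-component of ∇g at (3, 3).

(∇g)_2 = ∂g/∂y = -4*x
At (3, 3): -12.

-12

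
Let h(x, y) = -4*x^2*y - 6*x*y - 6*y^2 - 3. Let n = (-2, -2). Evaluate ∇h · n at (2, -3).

-148

∂h/∂x = -8*x*y - 6*y
∂h/∂y = -4*x^2 - 6*x - 12*y
∇h at (2, -3) = (66, 8)
∇h · n = (66)(-2) + (8)(-2) = -148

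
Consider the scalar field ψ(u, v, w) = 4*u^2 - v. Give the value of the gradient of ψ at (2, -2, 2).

(16, -1, 0)

∂ψ/∂u = 8*u
∂ψ/∂v = -1
∂ψ/∂w = 0
∇ψ = (8*u, -1, 0)
At (2, -2, 2): (16, -1, 0).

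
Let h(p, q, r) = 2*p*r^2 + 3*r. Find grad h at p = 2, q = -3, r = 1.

(2, 0, 11)

∂h/∂p = 2*r^2
∂h/∂q = 0
∂h/∂r = 4*p*r + 3
∇h = (2*r^2, 0, 4*p*r + 3)
At (2, -3, 1): (2, 0, 11).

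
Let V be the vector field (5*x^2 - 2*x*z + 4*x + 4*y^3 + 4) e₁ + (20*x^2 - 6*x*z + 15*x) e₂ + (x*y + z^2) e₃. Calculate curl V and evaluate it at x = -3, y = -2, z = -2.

(-21, 8, -141)

(∇×V)₁ = ∂V₃/∂y − ∂V₂/∂z = 7*x
(∇×V)₂ = ∂V₁/∂z − ∂V₃/∂x = -2*x - y
(∇×V)₃ = ∂V₂/∂x − ∂V₁/∂y = 40*x - 12*y^2 - 6*z + 15
∇×V = (7*x, -2*x - y, 40*x - 12*y^2 - 6*z + 15)
At (-3, -2, -2): (-21, 8, -141).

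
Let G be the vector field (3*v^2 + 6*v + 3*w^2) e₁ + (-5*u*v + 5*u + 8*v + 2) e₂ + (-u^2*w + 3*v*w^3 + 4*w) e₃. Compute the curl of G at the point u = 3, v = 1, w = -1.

(-3, -12, -12)

(∇×G)₁ = ∂G₃/∂v − ∂G₂/∂w = 3*w^3
(∇×G)₂ = ∂G₁/∂w − ∂G₃/∂u = 2*u*w + 6*w
(∇×G)₃ = ∂G₂/∂u − ∂G₁/∂v = -11*v - 1
∇×G = (3*w^3, 2*u*w + 6*w, -11*v - 1)
At (3, 1, -1): (-3, -12, -12).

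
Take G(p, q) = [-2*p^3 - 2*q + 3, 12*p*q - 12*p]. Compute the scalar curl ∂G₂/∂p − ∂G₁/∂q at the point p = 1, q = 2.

∂G₂/∂p = 12*q - 12
∂G₁/∂q = -2
Scalar curl = 12*q - 10
At (1, 2): 14.

14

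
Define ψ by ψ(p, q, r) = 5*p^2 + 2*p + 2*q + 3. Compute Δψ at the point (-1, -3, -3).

10

∂²ψ/∂p² = 10
∂²ψ/∂q² = 0
∂²ψ/∂r² = 0
∇²ψ = 10
At (-1, -3, -3): 10.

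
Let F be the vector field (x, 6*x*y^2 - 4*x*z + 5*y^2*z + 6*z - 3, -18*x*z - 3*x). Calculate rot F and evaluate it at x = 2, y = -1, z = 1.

(-3, 21, 2)

(∇×F)₁ = ∂F₃/∂y − ∂F₂/∂z = 4*x - 5*y^2 - 6
(∇×F)₂ = ∂F₁/∂z − ∂F₃/∂x = 18*z + 3
(∇×F)₃ = ∂F₂/∂x − ∂F₁/∂y = 6*y^2 - 4*z
∇×F = (4*x - 5*y^2 - 6, 18*z + 3, 6*y^2 - 4*z)
At (2, -1, 1): (-3, 21, 2).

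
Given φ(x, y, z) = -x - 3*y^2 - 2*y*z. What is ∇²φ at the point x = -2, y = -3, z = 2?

∂²φ/∂x² = 0
∂²φ/∂y² = -6
∂²φ/∂z² = 0
∇²φ = -6
At (-2, -3, 2): -6.

-6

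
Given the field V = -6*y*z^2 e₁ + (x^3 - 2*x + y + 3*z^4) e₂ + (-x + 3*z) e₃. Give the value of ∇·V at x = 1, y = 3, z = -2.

4

∂V₁/∂x = 0
∂V₂/∂y = 1
∂V₃/∂z = 3
∇·V = 4
At (1, 3, -2): 4.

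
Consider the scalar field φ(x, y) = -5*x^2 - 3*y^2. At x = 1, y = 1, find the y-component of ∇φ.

-6

(∇φ)_2 = ∂φ/∂y = -6*y
At (1, 1): -6.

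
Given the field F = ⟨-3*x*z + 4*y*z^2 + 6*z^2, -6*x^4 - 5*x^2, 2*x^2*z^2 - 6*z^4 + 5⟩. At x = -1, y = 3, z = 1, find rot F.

(∇×F)₁ = ∂F₃/∂y − ∂F₂/∂z = 0
(∇×F)₂ = ∂F₁/∂z − ∂F₃/∂x = -4*x*z^2 - 3*x + 8*y*z + 12*z
(∇×F)₃ = ∂F₂/∂x − ∂F₁/∂y = -24*x^3 - 10*x - 4*z^2
∇×F = (0, -4*x*z^2 - 3*x + 8*y*z + 12*z, -24*x^3 - 10*x - 4*z^2)
At (-1, 3, 1): (0, 43, 30).

(0, 43, 30)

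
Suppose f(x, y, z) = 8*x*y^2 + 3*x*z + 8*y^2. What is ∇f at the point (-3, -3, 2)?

∂f/∂x = 8*y^2 + 3*z
∂f/∂y = 16*x*y + 16*y
∂f/∂z = 3*x
∇f = (8*y^2 + 3*z, 16*x*y + 16*y, 3*x)
At (-3, -3, 2): (78, 96, -9).

(78, 96, -9)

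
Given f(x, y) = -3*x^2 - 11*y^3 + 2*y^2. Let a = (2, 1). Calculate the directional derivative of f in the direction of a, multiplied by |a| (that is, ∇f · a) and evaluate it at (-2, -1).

-13

∂f/∂x = -6*x
∂f/∂y = -33*y^2 + 4*y
∇f at (-2, -1) = (12, -37)
∇f · a = (12)(2) + (-37)(1) = -13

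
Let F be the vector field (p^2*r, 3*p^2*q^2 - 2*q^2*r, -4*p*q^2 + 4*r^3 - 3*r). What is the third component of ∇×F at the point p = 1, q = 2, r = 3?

24

(∇×F)_3 = ∂F₂/∂p − ∂F₁/∂q
= 6*p*q^2 − (0)
= 6*p*q^2
At (1, 2, 3): 24.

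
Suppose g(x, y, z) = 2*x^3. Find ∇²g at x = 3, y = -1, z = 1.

36

∂²g/∂x² = 12*x
∂²g/∂y² = 0
∂²g/∂z² = 0
∇²g = 12*x
At (3, -1, 1): 36.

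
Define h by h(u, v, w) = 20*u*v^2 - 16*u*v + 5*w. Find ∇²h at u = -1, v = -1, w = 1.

-40

∂²h/∂u² = 0
∂²h/∂v² = 40*u
∂²h/∂w² = 0
∇²h = 40*u
At (-1, -1, 1): -40.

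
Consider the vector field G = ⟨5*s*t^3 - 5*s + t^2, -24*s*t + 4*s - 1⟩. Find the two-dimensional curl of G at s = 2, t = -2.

-64

∂G₂/∂s = -24*t + 4
∂G₁/∂t = 15*s*t^2 + 2*t
Scalar curl = -15*s*t^2 - 26*t + 4
At (2, -2): -64.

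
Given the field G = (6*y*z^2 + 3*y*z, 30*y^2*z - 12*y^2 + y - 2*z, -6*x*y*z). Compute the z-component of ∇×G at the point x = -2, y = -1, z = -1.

(∇×G)_3 = ∂G₂/∂x − ∂G₁/∂y
= 0 − (6*z^2 + 3*z)
= -6*z^2 - 3*z
At (-2, -1, -1): -3.

-3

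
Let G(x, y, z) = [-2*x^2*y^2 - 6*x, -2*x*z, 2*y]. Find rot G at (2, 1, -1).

(6, 0, 18)

(∇×G)₁ = ∂G₃/∂y − ∂G₂/∂z = 2*x + 2
(∇×G)₂ = ∂G₁/∂z − ∂G₃/∂x = 0
(∇×G)₃ = ∂G₂/∂x − ∂G₁/∂y = 4*x^2*y - 2*z
∇×G = (2*x + 2, 0, 4*x^2*y - 2*z)
At (2, 1, -1): (6, 0, 18).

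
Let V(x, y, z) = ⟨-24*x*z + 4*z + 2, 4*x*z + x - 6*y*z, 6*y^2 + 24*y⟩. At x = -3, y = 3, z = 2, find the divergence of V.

-60

∂V₁/∂x = -24*z
∂V₂/∂y = -6*z
∂V₃/∂z = 0
∇·V = -30*z
At (-3, 3, 2): -60.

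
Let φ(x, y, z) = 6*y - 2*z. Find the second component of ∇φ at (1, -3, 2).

6

(∇φ)_2 = ∂φ/∂y = 6
At (1, -3, 2): 6.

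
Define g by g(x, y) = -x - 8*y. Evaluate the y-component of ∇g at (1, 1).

-8

(∇g)_2 = ∂g/∂y = -8
At (1, 1): -8.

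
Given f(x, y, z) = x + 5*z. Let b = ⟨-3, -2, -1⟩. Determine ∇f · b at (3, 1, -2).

-8

∂f/∂x = 1
∂f/∂y = 0
∂f/∂z = 5
∇f at (3, 1, -2) = (1, 0, 5)
∇f · b = (1)(-3) + (0)(-2) + (5)(-1) = -8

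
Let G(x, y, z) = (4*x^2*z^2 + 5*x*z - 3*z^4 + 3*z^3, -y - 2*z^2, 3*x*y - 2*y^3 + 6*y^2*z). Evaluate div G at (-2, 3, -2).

-21

∂G₁/∂x = 8*x*z^2 + 5*z
∂G₂/∂y = -1
∂G₃/∂z = 6*y^2
∇·G = 8*x*z^2 + 6*y^2 + 5*z - 1
At (-2, 3, -2): -21.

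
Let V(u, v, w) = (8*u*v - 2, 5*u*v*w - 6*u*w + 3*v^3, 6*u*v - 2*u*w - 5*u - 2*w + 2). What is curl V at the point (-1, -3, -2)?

(∇×V)₁ = ∂V₃/∂v − ∂V₂/∂w = -5*u*v + 12*u
(∇×V)₂ = ∂V₁/∂w − ∂V₃/∂u = -6*v + 2*w + 5
(∇×V)₃ = ∂V₂/∂u − ∂V₁/∂v = -8*u + 5*v*w - 6*w
∇×V = (-5*u*v + 12*u, -6*v + 2*w + 5, -8*u + 5*v*w - 6*w)
At (-1, -3, -2): (-27, 19, 50).

(-27, 19, 50)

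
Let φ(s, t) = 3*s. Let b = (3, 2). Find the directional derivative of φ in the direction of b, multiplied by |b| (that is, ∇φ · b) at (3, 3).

9

∂φ/∂s = 3
∂φ/∂t = 0
∇φ at (3, 3) = (3, 0)
∇φ · b = (3)(3) + (0)(2) = 9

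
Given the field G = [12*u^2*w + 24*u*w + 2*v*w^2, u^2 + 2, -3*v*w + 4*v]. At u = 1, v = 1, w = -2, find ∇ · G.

-99

∂G₁/∂u = 24*u*w + 24*w
∂G₂/∂v = 0
∂G₃/∂w = -3*v
∇·G = 24*u*w - 3*v + 24*w
At (1, 1, -2): -99.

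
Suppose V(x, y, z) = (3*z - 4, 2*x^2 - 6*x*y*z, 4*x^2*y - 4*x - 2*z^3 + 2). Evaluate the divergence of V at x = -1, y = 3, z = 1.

∂V₁/∂x = 0
∂V₂/∂y = -6*x*z
∂V₃/∂z = -6*z^2
∇·V = -6*x*z - 6*z^2
At (-1, 3, 1): 0.

0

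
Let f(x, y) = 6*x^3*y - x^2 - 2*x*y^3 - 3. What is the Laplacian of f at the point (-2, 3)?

∂²f/∂x² = 2*(18*x*y - 1)
∂²f/∂y² = -12*x*y
∇²f = 24*x*y - 2
At (-2, 3): -146.

-146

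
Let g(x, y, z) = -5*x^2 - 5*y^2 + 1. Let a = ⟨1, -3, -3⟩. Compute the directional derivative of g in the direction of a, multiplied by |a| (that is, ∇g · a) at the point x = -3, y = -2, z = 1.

-30

∂g/∂x = -10*x
∂g/∂y = -10*y
∂g/∂z = 0
∇g at (-3, -2, 1) = (30, 20, 0)
∇g · a = (30)(1) + (20)(-3) + (0)(-3) = -30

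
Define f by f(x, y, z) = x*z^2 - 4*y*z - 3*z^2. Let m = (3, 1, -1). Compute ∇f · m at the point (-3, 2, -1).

∂f/∂x = z^2
∂f/∂y = -4*z
∂f/∂z = 2*x*z - 4*y - 6*z
∇f at (-3, 2, -1) = (1, 4, 4)
∇f · m = (1)(3) + (4)(1) + (4)(-1) = 3

3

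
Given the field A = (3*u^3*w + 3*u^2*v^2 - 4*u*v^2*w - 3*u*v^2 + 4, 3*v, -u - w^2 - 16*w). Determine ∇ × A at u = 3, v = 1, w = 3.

(∇×A)₁ = ∂A₃/∂v − ∂A₂/∂w = 0
(∇×A)₂ = ∂A₁/∂w − ∂A₃/∂u = 3*u^3 - 4*u*v^2 + 1
(∇×A)₃ = ∂A₂/∂u − ∂A₁/∂v = -6*u^2*v + 8*u*v*w + 6*u*v
∇×A = (0, 3*u^3 - 4*u*v^2 + 1, -6*u^2*v + 8*u*v*w + 6*u*v)
At (3, 1, 3): (0, 70, 36).

(0, 70, 36)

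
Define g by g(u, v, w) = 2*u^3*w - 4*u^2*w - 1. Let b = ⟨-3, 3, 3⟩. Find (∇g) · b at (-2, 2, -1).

∂g/∂u = 6*u^2*w - 8*u*w
∂g/∂v = 0
∂g/∂w = 2*u^3 - 4*u^2
∇g at (-2, 2, -1) = (-40, 0, -32)
∇g · b = (-40)(-3) + (0)(3) + (-32)(3) = 24

24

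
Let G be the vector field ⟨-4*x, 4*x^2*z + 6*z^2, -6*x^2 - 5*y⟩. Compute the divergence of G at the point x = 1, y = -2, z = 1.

∂G₁/∂x = -4
∂G₂/∂y = 0
∂G₃/∂z = 0
∇·G = -4
At (1, -2, 1): -4.

-4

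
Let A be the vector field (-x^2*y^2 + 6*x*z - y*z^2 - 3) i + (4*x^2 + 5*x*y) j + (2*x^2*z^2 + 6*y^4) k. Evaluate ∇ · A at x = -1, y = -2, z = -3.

∂A₁/∂x = -2*x*y^2 + 6*z
∂A₂/∂y = 5*x
∂A₃/∂z = 4*x^2*z
∇·A = 4*x^2*z - 2*x*y^2 + 5*x + 6*z
At (-1, -2, -3): -27.

-27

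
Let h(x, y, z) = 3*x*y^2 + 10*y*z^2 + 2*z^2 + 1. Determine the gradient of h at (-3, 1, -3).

∂h/∂x = 3*y^2
∂h/∂y = 6*x*y + 10*z^2
∂h/∂z = 20*y*z + 4*z
∇h = (3*y^2, 6*x*y + 10*z^2, 20*y*z + 4*z)
At (-3, 1, -3): (3, 72, -72).

(3, 72, -72)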